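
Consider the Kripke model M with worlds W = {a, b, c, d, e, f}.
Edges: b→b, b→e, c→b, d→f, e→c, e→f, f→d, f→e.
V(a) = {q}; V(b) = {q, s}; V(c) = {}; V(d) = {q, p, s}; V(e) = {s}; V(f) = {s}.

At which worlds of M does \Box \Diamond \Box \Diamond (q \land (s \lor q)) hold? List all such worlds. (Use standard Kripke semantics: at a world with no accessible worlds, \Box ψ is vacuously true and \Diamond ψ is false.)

Let φ = \Box \Diamond \Box \Diamond (q \land (s \lor q)). Evaluate φ at each world:
  a (successors ∅): φ is true.
  b (successors {b, e}): φ is true.
  c (successors {b}): φ is true.
  d (successors {f}): φ is true.
  e (successors {c, f}): φ is false.
  f (successors {d, e}): φ is false.
For instance, at e:
  At e: \Box \Diamond \Box \Diamond (q \land (s \lor q)) requires \Diamond \Box \Diamond (q \land (s \lor q)) at every successor {c, f}.
    \Diamond \Box \Diamond (q \land (s \lor q)) fails at c, so \Box \Diamond \Box \Diamond (q \land (s \lor q)) is false at e.
      At c: \Diamond \Box \Diamond (q \land (s \lor q)) requires \Box \Diamond (q \land (s \lor q)) at some successor in {b}.
        At b: \Box \Diamond (q \land (s \lor q)) is false.
      So \Diamond \Box \Diamond (q \land (s \lor q)) is false at c.
Satisfying worlds: {a, b, c, d}

a, b, c, d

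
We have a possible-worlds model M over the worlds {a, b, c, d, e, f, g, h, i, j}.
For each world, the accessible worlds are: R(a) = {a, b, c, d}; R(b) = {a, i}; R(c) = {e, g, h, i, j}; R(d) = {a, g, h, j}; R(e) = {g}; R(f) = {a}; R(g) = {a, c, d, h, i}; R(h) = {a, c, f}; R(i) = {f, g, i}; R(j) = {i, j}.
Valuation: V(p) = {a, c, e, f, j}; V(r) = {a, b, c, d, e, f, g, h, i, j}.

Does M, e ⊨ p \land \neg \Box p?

At e: p is true, \neg \Box p is true, so p \land \neg \Box p is true.
  At e: \Box p is false, so \neg \Box p is true.
    At e: \Box p requires p at every successor {g}.
      p fails at g, so \Box p is false at e.

Yes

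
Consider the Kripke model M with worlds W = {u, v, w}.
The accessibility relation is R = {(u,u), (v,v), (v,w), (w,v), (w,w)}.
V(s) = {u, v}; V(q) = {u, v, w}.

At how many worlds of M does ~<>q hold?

Recall that <>ψ holds at a world iff ψ holds at some accessible world.
Let φ = ~<>q. Evaluate φ at each world:
  u (successors {u}): φ is false.
  v (successors {v, w}): φ is false.
  w (successors {v, w}): φ is false.
For instance, at w:
  At w: <>q is true, so ~<>q is false.
    At w: <>q requires q at some successor in {v, w}.
      q holds at v, so <>q is true at w.
Satisfying worlds: none.

0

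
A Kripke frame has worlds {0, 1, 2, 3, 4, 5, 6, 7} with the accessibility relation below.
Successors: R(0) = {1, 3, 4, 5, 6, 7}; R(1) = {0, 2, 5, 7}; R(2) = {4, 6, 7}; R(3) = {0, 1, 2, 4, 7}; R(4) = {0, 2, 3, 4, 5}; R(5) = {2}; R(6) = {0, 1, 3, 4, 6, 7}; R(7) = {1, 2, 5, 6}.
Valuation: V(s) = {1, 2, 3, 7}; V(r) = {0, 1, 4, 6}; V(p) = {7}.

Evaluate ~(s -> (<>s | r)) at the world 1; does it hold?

No

Recall that <>ψ holds at a world iff ψ holds at some accessible world.
At 1: s -> (<>s | r) is true, so ~(s -> (<>s | r)) is false.
  At 1: s is true, <>s | r is true, so s -> (<>s | r) is true.
    At 1: <>s is true, r is true, so <>s | r is true.
      At 1: <>s requires s at some successor in {0, 2, 5, 7}.
        s holds at 2, so <>s is true at 1.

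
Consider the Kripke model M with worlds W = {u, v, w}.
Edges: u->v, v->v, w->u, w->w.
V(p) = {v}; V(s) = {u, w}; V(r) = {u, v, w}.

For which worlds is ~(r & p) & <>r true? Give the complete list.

Recall that <>ψ holds at a world iff ψ holds at some accessible world.
Let φ = ~(r & p) & <>r. Evaluate φ at each world:
  u (successors {v}): φ is true.
  v (successors {v}): φ is false.
  w (successors {u, w}): φ is true.
For instance, at v:
  At v: ~(r & p) is false, <>r is true, so ~(r & p) & <>r is false.
    At v: <>r requires r at some successor in {v}.
      r holds at v, so <>r is true at v.
Satisfying worlds: {u, w}

u, w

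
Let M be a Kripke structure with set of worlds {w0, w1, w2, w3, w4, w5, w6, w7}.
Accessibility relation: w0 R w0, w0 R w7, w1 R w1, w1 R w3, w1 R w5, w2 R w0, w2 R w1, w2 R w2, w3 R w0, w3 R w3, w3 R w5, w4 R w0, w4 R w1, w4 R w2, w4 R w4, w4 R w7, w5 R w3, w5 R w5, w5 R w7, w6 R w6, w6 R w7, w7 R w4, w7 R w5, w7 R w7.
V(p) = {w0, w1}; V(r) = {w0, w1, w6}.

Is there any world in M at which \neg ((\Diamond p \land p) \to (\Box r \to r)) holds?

Let φ = \neg ((\Diamond p \land p) \to (\Box r \to r)). Evaluate φ at each world:
  w0 (successors {w0, w7}): φ is false.
  w1 (successors {w1, w3, w5}): φ is false.
  w2 (successors {w0, w1, w2}): φ is false.
  w3 (successors {w0, w3, w5}): φ is false.
  w4 (successors {w0, w1, w2, w4, w7}): φ is false.
  w5 (successors {w3, w5, w7}): φ is false.
  w6 (successors {w6, w7}): φ is false.
  w7 (successors {w4, w5, w7}): φ is false.
For instance, at w3:
  At w3: (\Diamond p \land p) \to (\Box r \to r) is true, so \neg ((\Diamond p \land p) \to (\Box r \to r)) is false.
    At w3: \Diamond p \land p is false, \Box r \to r is true, so (\Diamond p \land p) \to (\Box r \to r) is true.
      At w3: \Diamond p is true, p is false, so \Diamond p \land p is false.
      At w3: \Box r is false, r is false, so \Box r \to r is true.

No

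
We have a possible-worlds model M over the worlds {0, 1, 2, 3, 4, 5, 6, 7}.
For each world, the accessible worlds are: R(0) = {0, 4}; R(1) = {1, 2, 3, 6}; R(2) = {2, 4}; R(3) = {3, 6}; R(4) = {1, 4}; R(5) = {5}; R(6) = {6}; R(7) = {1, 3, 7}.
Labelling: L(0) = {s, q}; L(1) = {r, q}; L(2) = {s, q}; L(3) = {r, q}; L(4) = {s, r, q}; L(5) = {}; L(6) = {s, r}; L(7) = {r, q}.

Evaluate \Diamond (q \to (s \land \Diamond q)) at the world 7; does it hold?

No

At 7: \Diamond (q \to (s \land \Diamond q)) requires q \to (s \land \Diamond q) at some successor in {1, 3, 7}.
  At 1: q \to (s \land \Diamond q) is false.
  At 3: q \to (s \land \Diamond q) is false.
  At 7: q \to (s \land \Diamond q) is false.
So \Diamond (q \to (s \land \Diamond q)) is false at 7.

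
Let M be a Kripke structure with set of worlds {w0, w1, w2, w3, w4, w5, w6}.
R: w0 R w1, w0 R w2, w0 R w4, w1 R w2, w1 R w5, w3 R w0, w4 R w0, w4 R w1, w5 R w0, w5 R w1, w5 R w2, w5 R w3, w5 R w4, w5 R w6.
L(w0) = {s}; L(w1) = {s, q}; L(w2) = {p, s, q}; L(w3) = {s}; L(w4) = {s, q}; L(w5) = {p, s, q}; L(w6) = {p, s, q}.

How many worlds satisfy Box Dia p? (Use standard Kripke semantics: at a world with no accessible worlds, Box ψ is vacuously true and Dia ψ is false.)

Let φ = Box Dia p. Evaluate φ at each world:
  w0 (successors {w1, w2, w4}): φ is false.
  w1 (successors {w2, w5}): φ is false.
  w2 (successors ∅): φ is true.
  w3 (successors {w0}): φ is true.
  w4 (successors {w0, w1}): φ is true.
  w5 (successors {w0, w1, w2, w3, w4, w6}): φ is false.
  w6 (successors ∅): φ is true.
For instance, at w3:
  At w3: Box Dia p requires Dia p at every successor {w0}.
      At w0: Dia p requires p at some successor in {w1, w2, w4}.
        p holds at w2, so Dia p is true at w0.
  So Box Dia p is true at w3.
Satisfying worlds: {w2, w3, w4, w6}

4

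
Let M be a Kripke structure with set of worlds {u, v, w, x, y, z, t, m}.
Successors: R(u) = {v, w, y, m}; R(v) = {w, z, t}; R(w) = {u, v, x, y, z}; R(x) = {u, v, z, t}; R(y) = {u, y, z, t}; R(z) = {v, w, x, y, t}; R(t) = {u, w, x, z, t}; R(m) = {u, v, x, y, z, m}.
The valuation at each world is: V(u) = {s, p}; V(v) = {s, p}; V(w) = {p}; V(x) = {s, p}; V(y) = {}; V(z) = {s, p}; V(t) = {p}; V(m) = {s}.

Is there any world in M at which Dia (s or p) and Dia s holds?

Yes

Recall that Dia ψ holds at a world iff ψ holds at some accessible world.
Let φ = Dia (s or p) and Dia s. Evaluate φ at each world:
  u (successors {v, w, y, m}): φ is true.
  v (successors {w, z, t}): φ is true.
  w (successors {u, v, x, y, z}): φ is true.
  x (successors {u, v, z, t}): φ is true.
  y (successors {u, y, z, t}): φ is true.
  z (successors {v, w, x, y, t}): φ is true.
  t (successors {u, w, x, z, t}): φ is true.
  m (successors {u, v, x, y, z, m}): φ is true.
Detail at u (witness):
  At u: Dia (s or p) is true, Dia s is true, so Dia (s or p) and Dia s is true.
    At u: Dia (s or p) requires s or p at some successor in {v, w, y, m}.
      s or p holds at v, so Dia (s or p) is true at u.
    At u: Dia s requires s at some successor in {v, w, y, m}.
      s holds at v, so Dia s is true at u.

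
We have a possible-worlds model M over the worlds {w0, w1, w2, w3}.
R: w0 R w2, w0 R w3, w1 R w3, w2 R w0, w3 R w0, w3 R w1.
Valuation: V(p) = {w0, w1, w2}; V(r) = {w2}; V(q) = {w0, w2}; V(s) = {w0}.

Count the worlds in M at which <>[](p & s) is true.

1

Recall that []ψ holds at a world iff ψ holds at every accessible world, and <>ψ holds iff ψ holds at some accessible world.
Let φ = <>[](p & s). Evaluate φ at each world:
  w0 (successors {w2, w3}): φ is true.
  w1 (successors {w3}): φ is false.
  w2 (successors {w0}): φ is false.
  w3 (successors {w0, w1}): φ is false.
For instance, at w0:
  At w0: <>[](p & s) requires [](p & s) at some successor in {w2, w3}.
    [](p & s) holds at w2, so <>[](p & s) is true at w0.
      At w2: [](p & s) requires p & s at every successor {w0}.
        At w0: p & s is true.
      So [](p & s) is true at w2.
Satisfying worlds: {w0}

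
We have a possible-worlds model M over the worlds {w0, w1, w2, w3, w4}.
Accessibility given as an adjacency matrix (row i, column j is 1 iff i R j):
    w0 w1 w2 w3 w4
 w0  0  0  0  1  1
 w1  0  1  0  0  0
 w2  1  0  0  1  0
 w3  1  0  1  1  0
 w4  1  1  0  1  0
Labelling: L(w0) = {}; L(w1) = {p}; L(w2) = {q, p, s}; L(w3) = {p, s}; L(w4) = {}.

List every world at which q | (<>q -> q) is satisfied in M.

Recall that <>ψ holds at a world iff ψ holds at some accessible world.
Let φ = q | (<>q -> q). Evaluate φ at each world:
  w0 (successors {w3, w4}): φ is true.
  w1 (successors {w1}): φ is true.
  w2 (successors {w0, w3}): φ is true.
  w3 (successors {w0, w2, w3}): φ is false.
  w4 (successors {w0, w1, w3}): φ is true.
For instance, at w3:
  At w3: q is false, <>q -> q is false, so q | (<>q -> q) is false.
    At w3: <>q is true, q is false, so <>q -> q is false.
      At w3: <>q requires q at some successor in {w0, w2, w3}.
        q holds at w2, so <>q is true at w3.
Satisfying worlds: {w0, w1, w2, w4}

w0, w1, w2, w4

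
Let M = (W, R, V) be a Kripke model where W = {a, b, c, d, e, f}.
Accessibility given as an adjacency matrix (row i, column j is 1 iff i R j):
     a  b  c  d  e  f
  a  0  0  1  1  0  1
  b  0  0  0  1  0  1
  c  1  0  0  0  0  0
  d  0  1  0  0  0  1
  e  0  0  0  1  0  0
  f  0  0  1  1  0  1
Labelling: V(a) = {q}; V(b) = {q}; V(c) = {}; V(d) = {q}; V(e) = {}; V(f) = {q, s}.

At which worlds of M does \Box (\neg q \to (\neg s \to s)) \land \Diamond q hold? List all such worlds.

Recall that \Box ψ holds at a world iff ψ holds at every accessible world, and \Diamond ψ holds iff ψ holds at some accessible world.
Let φ = \Box (\neg q \to (\neg s \to s)) \land \Diamond q. Evaluate φ at each world:
  a (successors {c, d, f}): φ is false.
  b (successors {d, f}): φ is true.
  c (successors {a}): φ is true.
  d (successors {b, f}): φ is true.
  e (successors {d}): φ is true.
  f (successors {c, d, f}): φ is false.
For instance, at b:
  At b: \Box (\neg q \to (\neg s \to s)) is true, \Diamond q is true, so \Box (\neg q \to (\neg s \to s)) \land \Diamond q is true.
    At b: \Box (\neg q \to (\neg s \to s)) requires \neg q \to (\neg s \to s) at every successor {d, f}.
      At d: \neg q \to (\neg s \to s) is true.
      At f: \neg q \to (\neg s \to s) is true.
    So \Box (\neg q \to (\neg s \to s)) is true at b.
    At b: \Diamond q requires q at some successor in {d, f}.
      q holds at d, so \Diamond q is true at b.
Satisfying worlds: {b, c, d, e}

b, c, d, e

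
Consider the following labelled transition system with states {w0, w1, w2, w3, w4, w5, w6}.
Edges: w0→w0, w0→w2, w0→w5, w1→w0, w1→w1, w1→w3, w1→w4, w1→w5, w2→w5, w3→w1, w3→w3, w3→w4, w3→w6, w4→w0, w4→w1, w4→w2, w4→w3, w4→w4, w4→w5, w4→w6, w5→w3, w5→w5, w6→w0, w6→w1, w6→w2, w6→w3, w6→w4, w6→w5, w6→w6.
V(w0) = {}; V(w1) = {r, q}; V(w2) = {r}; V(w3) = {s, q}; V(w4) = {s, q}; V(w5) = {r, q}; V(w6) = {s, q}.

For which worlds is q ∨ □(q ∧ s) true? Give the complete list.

w1, w3, w4, w5, w6

Let φ = q ∨ □(q ∧ s). Evaluate φ at each world:
  w0 (successors {w0, w2, w5}): φ is false.
  w1 (successors {w0, w1, w3, w4, w5}): φ is true.
  w2 (successors {w5}): φ is false.
  w3 (successors {w1, w3, w4, w6}): φ is true.
  w4 (successors {w0, w1, w2, w3, w4, w5, w6}): φ is true.
  w5 (successors {w3, w5}): φ is true.
  w6 (successors {w0, w1, w2, w3, w4, w5, w6}): φ is true.
For instance, at w4:
  At w4: q is true, □(q ∧ s) is false, so q ∨ □(q ∧ s) is true.
    At w4: □(q ∧ s) requires q ∧ s at every successor {w0, w1, w2, w3, w4, w5, w6}.
      q ∧ s fails at w0, so □(q ∧ s) is false at w4.
Satisfying worlds: {w1, w3, w4, w5, w6}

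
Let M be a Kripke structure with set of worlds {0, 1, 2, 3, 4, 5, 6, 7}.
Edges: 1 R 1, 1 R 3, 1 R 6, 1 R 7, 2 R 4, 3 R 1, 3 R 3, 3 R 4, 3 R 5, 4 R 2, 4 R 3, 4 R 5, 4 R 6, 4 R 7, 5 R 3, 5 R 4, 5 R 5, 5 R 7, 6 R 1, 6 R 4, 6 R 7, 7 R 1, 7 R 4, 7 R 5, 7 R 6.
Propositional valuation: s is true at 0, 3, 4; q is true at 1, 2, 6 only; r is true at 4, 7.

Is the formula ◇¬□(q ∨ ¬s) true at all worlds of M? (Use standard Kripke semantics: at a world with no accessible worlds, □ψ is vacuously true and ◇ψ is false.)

No

Let φ = ◇¬□(q ∨ ¬s). Evaluate φ at each world:
  0 (successors ∅): φ is false.
  1 (successors {1, 3, 6, 7}): φ is true.
  2 (successors {4}): φ is true.
  3 (successors {1, 3, 4, 5}): φ is true.
  4 (successors {2, 3, 5, 6, 7}): φ is true.
  5 (successors {3, 4, 5, 7}): φ is true.
  6 (successors {1, 4, 7}): φ is true.
  7 (successors {1, 4, 5, 6}): φ is true.
Detail at 0 (counterexample):
  At 0: no accessible worlds, so ◇¬□(q ∨ ¬s) is false.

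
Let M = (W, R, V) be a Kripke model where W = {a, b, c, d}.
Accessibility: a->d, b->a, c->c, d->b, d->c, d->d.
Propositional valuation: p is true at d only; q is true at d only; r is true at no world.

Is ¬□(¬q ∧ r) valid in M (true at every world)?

Yes

Let φ = ¬□(¬q ∧ r). Evaluate φ at each world:
  a (successors {d}): φ is true.
  b (successors {a}): φ is true.
  c (successors {c}): φ is true.
  d (successors {b, c, d}): φ is true.
For instance, at c:
  At c: □(¬q ∧ r) is false, so ¬□(¬q ∧ r) is true.
    At c: □(¬q ∧ r) requires ¬q ∧ r at every successor {c}.
      ¬q ∧ r fails at c, so □(¬q ∧ r) is false at c.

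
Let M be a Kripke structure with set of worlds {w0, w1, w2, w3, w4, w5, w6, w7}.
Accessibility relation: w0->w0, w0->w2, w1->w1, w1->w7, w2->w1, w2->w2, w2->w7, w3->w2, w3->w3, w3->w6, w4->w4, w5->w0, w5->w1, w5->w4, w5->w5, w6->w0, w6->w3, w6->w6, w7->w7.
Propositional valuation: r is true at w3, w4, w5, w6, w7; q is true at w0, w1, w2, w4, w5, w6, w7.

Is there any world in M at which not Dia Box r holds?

Let φ = not Dia Box r. Evaluate φ at each world:
  w0 (successors {w0, w2}): φ is true.
  w1 (successors {w1, w7}): φ is false.
  w2 (successors {w1, w2, w7}): φ is false.
  w3 (successors {w2, w3, w6}): φ is true.
  w4 (successors {w4}): φ is false.
  w5 (successors {w0, w1, w4, w5}): φ is false.
  w6 (successors {w0, w3, w6}): φ is true.
  w7 (successors {w7}): φ is false.
Detail at w0 (witness):
  At w0: Dia Box r is false, so not Dia Box r is true.
    At w0: Dia Box r requires Box r at some successor in {w0, w2}.
      At w0: Box r is false.
      At w2: Box r is false.
    So Dia Box r is false at w0.

Yes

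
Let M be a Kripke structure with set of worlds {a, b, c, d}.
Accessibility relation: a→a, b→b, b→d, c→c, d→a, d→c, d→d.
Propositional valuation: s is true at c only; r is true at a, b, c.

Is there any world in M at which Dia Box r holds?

Let φ = Dia Box r. Evaluate φ at each world:
  a (successors {a}): φ is true.
  b (successors {b, d}): φ is false.
  c (successors {c}): φ is true.
  d (successors {a, c, d}): φ is true.
Detail at a (witness):
  At a: Dia Box r requires Box r at some successor in {a}.
    Box r holds at a, so Dia Box r is true at a.
      At a: Box r requires r at every successor {a}.
        At a: r is true.
      So Box r is true at a.

Yes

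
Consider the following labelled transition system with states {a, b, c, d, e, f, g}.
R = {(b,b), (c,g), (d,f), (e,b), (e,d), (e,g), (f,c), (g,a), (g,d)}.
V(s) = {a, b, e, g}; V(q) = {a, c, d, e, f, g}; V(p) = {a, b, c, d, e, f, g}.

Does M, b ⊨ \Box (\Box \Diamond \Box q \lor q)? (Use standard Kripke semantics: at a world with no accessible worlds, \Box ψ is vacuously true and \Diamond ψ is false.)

At b: \Box (\Box \Diamond \Box q \lor q) requires \Box \Diamond \Box q \lor q at every successor {b}.
  \Box \Diamond \Box q \lor q fails at b, so \Box (\Box \Diamond \Box q \lor q) is false at b.
    At b: \Box \Diamond \Box q is false, q is false, so \Box \Diamond \Box q \lor q is false.
      At b: \Box \Diamond \Box q requires \Diamond \Box q at every successor {b}.
        \Diamond \Box q fails at b, so \Box \Diamond \Box q is false at b.

No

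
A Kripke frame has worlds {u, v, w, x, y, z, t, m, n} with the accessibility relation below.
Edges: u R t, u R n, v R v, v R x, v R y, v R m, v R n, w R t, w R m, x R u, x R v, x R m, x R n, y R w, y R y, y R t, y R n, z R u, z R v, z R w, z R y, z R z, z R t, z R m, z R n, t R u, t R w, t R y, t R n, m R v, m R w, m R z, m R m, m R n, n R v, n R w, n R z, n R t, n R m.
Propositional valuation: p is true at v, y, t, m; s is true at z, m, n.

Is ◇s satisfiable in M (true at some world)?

Recall that ◇ψ holds at a world iff ψ holds at some accessible world.
Let φ = ◇s. Evaluate φ at each world:
  u (successors {t, n}): φ is true.
  v (successors {v, x, y, m, n}): φ is true.
  w (successors {t, m}): φ is true.
  x (successors {u, v, m, n}): φ is true.
  y (successors {w, y, t, n}): φ is true.
  z (successors {u, v, w, y, z, t, m, n}): φ is true.
  t (successors {u, w, y, n}): φ is true.
  m (successors {v, w, z, m, n}): φ is true.
  n (successors {v, w, z, t, m}): φ is true.
Detail at u (witness):
  At u: ◇s requires s at some successor in {t, n}.
    s holds at n, so ◇s is true at u.

Yes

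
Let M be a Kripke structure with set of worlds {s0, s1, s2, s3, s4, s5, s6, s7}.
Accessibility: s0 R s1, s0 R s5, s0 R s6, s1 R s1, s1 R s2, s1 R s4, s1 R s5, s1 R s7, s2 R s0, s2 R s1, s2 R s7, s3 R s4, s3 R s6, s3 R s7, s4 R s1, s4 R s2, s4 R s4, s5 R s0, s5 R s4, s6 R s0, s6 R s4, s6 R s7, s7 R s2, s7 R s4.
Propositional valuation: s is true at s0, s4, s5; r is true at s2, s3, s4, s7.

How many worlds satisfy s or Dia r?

Recall that Dia ψ holds at a world iff ψ holds at some accessible world.
Let φ = s or Dia r. Evaluate φ at each world:
  s0 (successors {s1, s5, s6}): φ is true.
  s1 (successors {s1, s2, s4, s5, s7}): φ is true.
  s2 (successors {s0, s1, s7}): φ is true.
  s3 (successors {s4, s6, s7}): φ is true.
  s4 (successors {s1, s2, s4}): φ is true.
  s5 (successors {s0, s4}): φ is true.
  s6 (successors {s0, s4, s7}): φ is true.
  s7 (successors {s2, s4}): φ is true.
For instance, at s3:
  At s3: s is false, Dia r is true, so s or Dia r is true.
    At s3: Dia r requires r at some successor in {s4, s6, s7}.
      r holds at s4, so Dia r is true at s3.
Satisfying worlds: {s0, s1, s2, s3, s4, s5, s6, s7}

8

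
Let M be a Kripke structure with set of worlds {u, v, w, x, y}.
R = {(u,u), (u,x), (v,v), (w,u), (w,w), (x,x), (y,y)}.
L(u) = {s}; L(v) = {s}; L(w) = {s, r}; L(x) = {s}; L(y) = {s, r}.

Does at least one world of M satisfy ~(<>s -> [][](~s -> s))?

No

Recall that []ψ holds at a world iff ψ holds at every accessible world, and <>ψ holds iff ψ holds at some accessible world.
Let φ = ~(<>s -> [][](~s -> s)). Evaluate φ at each world:
  u (successors {u, x}): φ is false.
  v (successors {v}): φ is false.
  w (successors {u, w}): φ is false.
  x (successors {x}): φ is false.
  y (successors {y}): φ is false.
For instance, at x:
  At x: <>s -> [][](~s -> s) is true, so ~(<>s -> [][](~s -> s)) is false.
    At x: <>s is true, [][](~s -> s) is true, so <>s -> [][](~s -> s) is true.
      At x: <>s requires s at some successor in {x}.
        s holds at x, so <>s is true at x.
      At x: [][](~s -> s) requires [](~s -> s) at every successor {x}.
        At x: [](~s -> s) is true.
      So [][](~s -> s) is true at x.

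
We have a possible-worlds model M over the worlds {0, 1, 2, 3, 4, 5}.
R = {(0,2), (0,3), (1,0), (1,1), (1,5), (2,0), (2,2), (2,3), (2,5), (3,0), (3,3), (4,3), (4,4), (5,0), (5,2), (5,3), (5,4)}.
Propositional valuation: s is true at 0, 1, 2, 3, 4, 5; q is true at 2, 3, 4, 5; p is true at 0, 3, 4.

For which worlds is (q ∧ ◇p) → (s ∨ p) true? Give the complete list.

Recall that ◇ψ holds at a world iff ψ holds at some accessible world.
Let φ = (q ∧ ◇p) → (s ∨ p). Evaluate φ at each world:
  0 (successors {2, 3}): φ is true.
  1 (successors {0, 1, 5}): φ is true.
  2 (successors {0, 2, 3, 5}): φ is true.
  3 (successors {0, 3}): φ is true.
  4 (successors {3, 4}): φ is true.
  5 (successors {0, 2, 3, 4}): φ is true.
For instance, at 5:
  At 5: q ∧ ◇p is true, s ∨ p is true, so (q ∧ ◇p) → (s ∨ p) is true.
    At 5: q is true, ◇p is true, so q ∧ ◇p is true.
      At 5: ◇p requires p at some successor in {0, 2, 3, 4}.
        p holds at 0, so ◇p is true at 5.
Satisfying worlds: {0, 1, 2, 3, 4, 5}

0, 1, 2, 3, 4, 5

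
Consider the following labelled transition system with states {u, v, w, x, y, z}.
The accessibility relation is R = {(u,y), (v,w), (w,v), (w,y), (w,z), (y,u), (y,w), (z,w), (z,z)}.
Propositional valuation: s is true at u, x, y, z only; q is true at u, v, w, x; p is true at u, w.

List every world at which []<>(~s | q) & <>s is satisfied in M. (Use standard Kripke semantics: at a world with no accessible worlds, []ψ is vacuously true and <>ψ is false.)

u, w, z

Recall that []ψ holds at a world iff ψ holds at every accessible world, and <>ψ holds iff ψ holds at some accessible world.
Let φ = []<>(~s | q) & <>s. Evaluate φ at each world:
  u (successors {y}): φ is true.
  v (successors {w}): φ is false.
  w (successors {v, y, z}): φ is true.
  x (successors ∅): φ is false.
  y (successors {u, w}): φ is false.
  z (successors {w, z}): φ is true.
For instance, at z:
  At z: []<>(~s | q) is true, <>s is true, so []<>(~s | q) & <>s is true.
    At z: []<>(~s | q) requires <>(~s | q) at every successor {w, z}.
      At w: <>(~s | q) is true.
      At z: <>(~s | q) is true.
    So []<>(~s | q) is true at z.
    At z: <>s requires s at some successor in {w, z}.
      s holds at z, so <>s is true at z.
Satisfying worlds: {u, w, z}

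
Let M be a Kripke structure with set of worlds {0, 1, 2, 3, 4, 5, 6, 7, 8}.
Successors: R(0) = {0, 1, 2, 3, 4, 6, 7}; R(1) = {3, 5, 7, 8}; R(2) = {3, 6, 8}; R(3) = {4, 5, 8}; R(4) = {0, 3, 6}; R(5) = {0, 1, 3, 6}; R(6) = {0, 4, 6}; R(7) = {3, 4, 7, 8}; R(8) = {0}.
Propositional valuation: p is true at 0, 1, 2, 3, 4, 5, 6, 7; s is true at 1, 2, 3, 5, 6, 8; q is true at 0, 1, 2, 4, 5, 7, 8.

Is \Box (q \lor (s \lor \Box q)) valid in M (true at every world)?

Yes

Let φ = \Box (q \lor (s \lor \Box q)). Evaluate φ at each world:
  0 (successors {0, 1, 2, 3, 4, 6, 7}): φ is true.
  1 (successors {3, 5, 7, 8}): φ is true.
  2 (successors {3, 6, 8}): φ is true.
  3 (successors {4, 5, 8}): φ is true.
  4 (successors {0, 3, 6}): φ is true.
  5 (successors {0, 1, 3, 6}): φ is true.
  6 (successors {0, 4, 6}): φ is true.
  7 (successors {3, 4, 7, 8}): φ is true.
  8 (successors {0}): φ is true.
For instance, at 2:
  At 2: \Box (q \lor (s \lor \Box q)) requires q \lor (s \lor \Box q) at every successor {3, 6, 8}.
      At 3: q is false, s \lor \Box q is true, so q \lor (s \lor \Box q) is true.
      At 6: q is false, s \lor \Box q is true, so q \lor (s \lor \Box q) is true.
      At 8: q is true, s \lor \Box q is true, so q \lor (s \lor \Box q) is true.
  So \Box (q \lor (s \lor \Box q)) is true at 2.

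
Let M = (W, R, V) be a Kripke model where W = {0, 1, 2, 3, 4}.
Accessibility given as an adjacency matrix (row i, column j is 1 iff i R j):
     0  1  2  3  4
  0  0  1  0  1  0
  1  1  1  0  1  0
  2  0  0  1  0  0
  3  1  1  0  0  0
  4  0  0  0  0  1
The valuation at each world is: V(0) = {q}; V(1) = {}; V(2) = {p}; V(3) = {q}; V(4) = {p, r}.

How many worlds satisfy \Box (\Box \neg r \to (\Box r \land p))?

Let φ = \Box (\Box \neg r \to (\Box r \land p)). Evaluate φ at each world:
  0 (successors {1, 3}): φ is false.
  1 (successors {0, 1, 3}): φ is false.
  2 (successors {2}): φ is false.
  3 (successors {0, 1}): φ is false.
  4 (successors {4}): φ is true.
For instance, at 0:
  At 0: \Box (\Box \neg r \to (\Box r \land p)) requires \Box \neg r \to (\Box r \land p) at every successor {1, 3}.
    \Box \neg r \to (\Box r \land p) fails at 1, so \Box (\Box \neg r \to (\Box r \land p)) is false at 0.
      At 1: \Box \neg r is true, \Box r \land p is false, so \Box \neg r \to (\Box r \land p) is false.
Satisfying worlds: {4}

1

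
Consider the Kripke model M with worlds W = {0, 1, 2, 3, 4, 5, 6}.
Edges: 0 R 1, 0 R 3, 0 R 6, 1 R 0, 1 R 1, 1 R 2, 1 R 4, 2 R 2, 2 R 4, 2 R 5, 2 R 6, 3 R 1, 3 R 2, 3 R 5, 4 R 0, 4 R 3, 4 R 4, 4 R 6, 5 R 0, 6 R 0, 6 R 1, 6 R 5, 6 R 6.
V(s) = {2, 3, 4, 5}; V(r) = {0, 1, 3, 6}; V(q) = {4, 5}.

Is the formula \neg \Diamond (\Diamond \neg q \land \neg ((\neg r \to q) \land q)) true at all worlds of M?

No

Let φ = \neg \Diamond (\Diamond \neg q \land \neg ((\neg r \to q) \land q)). Evaluate φ at each world:
  0 (successors {1, 3, 6}): φ is false.
  1 (successors {0, 1, 2, 4}): φ is false.
  2 (successors {2, 4, 5, 6}): φ is false.
  3 (successors {1, 2, 5}): φ is false.
  4 (successors {0, 3, 4, 6}): φ is false.
  5 (successors {0}): φ is false.
  6 (successors {0, 1, 5, 6}): φ is false.
Detail at 0 (counterexample):
  At 0: \Diamond (\Diamond \neg q \land \neg ((\neg r \to q) \land q)) is true, so \neg \Diamond (\Diamond \neg q \land \neg ((\neg r \to q) \land q)) is false.
    At 0: \Diamond (\Diamond \neg q \land \neg ((\neg r \to q) \land q)) requires \Diamond \neg q \land \neg ((\neg r \to q) \land q) at some successor in {1, 3, 6}.
      \Diamond \neg q \land \neg ((\neg r \to q) \land q) holds at 1, so \Diamond (\Diamond \neg q \land \neg ((\neg r \to q) \land q)) is true at 0.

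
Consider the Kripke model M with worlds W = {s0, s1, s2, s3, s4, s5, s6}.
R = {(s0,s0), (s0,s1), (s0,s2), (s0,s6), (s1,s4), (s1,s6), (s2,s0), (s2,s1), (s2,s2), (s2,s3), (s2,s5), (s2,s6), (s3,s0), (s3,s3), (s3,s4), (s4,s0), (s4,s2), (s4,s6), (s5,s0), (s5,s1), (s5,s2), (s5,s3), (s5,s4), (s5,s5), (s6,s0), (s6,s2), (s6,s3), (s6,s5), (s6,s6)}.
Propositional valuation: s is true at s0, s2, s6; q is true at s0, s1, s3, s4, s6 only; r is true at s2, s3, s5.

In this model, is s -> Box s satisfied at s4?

At s4: s is false, Box s is true, so s -> Box s is true.
  At s4: Box s requires s at every successor {s0, s2, s6}.
    At s0: s is true.
    At s2: s is true.
    At s6: s is true.
  So Box s is true at s4.

Yes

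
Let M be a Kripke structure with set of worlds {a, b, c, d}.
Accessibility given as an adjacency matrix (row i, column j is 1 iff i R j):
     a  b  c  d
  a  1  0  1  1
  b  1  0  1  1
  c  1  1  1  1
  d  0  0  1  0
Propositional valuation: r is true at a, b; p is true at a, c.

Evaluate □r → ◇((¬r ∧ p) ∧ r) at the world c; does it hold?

At c: □r is false, ◇((¬r ∧ p) ∧ r) is false, so □r → ◇((¬r ∧ p) ∧ r) is true.
  At c: □r requires r at every successor {a, b, c, d}.
    r fails at c, so □r is false at c.
  At c: ◇((¬r ∧ p) ∧ r) requires (¬r ∧ p) ∧ r at some successor in {a, b, c, d}.
    At a: (¬r ∧ p) ∧ r is false.
    At b: (¬r ∧ p) ∧ r is false.
    At c: (¬r ∧ p) ∧ r is false.
    At d: (¬r ∧ p) ∧ r is false.
  So ◇((¬r ∧ p) ∧ r) is false at c.

Yes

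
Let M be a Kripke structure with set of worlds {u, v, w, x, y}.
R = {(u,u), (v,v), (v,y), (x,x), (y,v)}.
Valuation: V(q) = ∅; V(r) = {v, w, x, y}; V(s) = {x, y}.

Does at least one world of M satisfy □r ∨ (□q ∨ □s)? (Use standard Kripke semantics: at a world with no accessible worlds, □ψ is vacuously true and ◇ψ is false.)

Let φ = □r ∨ (□q ∨ □s). Evaluate φ at each world:
  u (successors {u}): φ is false.
  v (successors {v, y}): φ is true.
  w (successors ∅): φ is true.
  x (successors {x}): φ is true.
  y (successors {v}): φ is true.
Detail at v (witness):
  At v: □r is true, □q ∨ □s is false, so □r ∨ (□q ∨ □s) is true.
    At v: □r requires r at every successor {v, y}.
      At v: r is true.
      At y: r is true.
    So □r is true at v.
    At v: □q is false, □s is false, so □q ∨ □s is false.
      At v: □q requires q at every successor {v, y}.
        q fails at v, so □q is false at v.
      At v: □s requires s at every successor {v, y}.
        s fails at v, so □s is false at v.

Yes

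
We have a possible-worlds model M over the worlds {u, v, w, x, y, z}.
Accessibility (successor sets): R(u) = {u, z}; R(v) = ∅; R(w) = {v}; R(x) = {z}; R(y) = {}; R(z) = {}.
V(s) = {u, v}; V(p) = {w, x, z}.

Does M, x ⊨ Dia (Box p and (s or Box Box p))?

At x: Dia (Box p and (s or Box Box p)) requires Box p and (s or Box Box p) at some successor in {z}.
  Box p and (s or Box Box p) holds at z, so Dia (Box p and (s or Box Box p)) is true at x.
    At z: Box p is true, s or Box Box p is true, so Box p and (s or Box Box p) is true.
      At z: no accessible worlds, so Box p holds vacuously.
      At z: s is false, Box Box p is true, so s or Box Box p is true.

Yes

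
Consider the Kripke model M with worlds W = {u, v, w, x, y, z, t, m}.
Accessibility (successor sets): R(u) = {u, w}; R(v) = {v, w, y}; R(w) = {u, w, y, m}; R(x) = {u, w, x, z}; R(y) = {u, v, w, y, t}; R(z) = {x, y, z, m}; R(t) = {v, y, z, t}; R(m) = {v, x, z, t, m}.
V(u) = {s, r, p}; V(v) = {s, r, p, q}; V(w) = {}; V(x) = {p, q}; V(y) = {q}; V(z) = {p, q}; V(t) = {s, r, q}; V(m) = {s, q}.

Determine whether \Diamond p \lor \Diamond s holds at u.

Recall that \Diamond ψ holds at a world iff ψ holds at some accessible world.
At u: \Diamond p is true, \Diamond s is true, so \Diamond p \lor \Diamond s is true.
  At u: \Diamond p requires p at some successor in {u, w}.
    p holds at u, so \Diamond p is true at u.
  At u: \Diamond s requires s at some successor in {u, w}.
    s holds at u, so \Diamond s is true at u.

Yes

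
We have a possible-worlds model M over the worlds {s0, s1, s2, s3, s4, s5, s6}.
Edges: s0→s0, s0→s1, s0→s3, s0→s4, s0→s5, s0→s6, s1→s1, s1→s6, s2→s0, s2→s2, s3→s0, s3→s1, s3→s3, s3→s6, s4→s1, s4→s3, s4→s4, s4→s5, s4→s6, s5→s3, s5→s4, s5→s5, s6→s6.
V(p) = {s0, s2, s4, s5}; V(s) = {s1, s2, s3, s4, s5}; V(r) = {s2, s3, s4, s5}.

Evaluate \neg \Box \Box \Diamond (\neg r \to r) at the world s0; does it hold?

Yes

At s0: \Box \Box \Diamond (\neg r \to r) is false, so \neg \Box \Box \Diamond (\neg r \to r) is true.
  At s0: \Box \Box \Diamond (\neg r \to r) requires \Box \Diamond (\neg r \to r) at every successor {s0, s1, s3, s4, s5, s6}.
    \Box \Diamond (\neg r \to r) fails at s0, so \Box \Box \Diamond (\neg r \to r) is false at s0.
      At s0: \Box \Diamond (\neg r \to r) requires \Diamond (\neg r \to r) at every successor {s0, s1, s3, s4, s5, s6}.
        \Diamond (\neg r \to r) fails at s1, so \Box \Diamond (\neg r \to r) is false at s0.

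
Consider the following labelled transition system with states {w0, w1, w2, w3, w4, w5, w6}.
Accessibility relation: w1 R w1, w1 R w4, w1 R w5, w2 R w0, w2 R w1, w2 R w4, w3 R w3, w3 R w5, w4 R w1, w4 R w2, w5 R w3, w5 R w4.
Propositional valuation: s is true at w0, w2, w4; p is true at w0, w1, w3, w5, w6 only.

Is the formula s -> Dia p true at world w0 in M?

Recall that Dia ψ holds at a world iff ψ holds at some accessible world.
At w0: s is true, Dia p is false, so s -> Dia p is false.
  At w0: no accessible worlds, so Dia p is false.

No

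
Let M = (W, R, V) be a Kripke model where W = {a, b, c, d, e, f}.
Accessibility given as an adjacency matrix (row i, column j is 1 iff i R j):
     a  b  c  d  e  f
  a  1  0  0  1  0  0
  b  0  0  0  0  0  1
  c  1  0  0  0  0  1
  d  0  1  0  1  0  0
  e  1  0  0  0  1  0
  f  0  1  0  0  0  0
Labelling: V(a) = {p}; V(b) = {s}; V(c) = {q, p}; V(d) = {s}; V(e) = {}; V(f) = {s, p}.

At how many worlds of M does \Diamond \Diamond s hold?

6

Let φ = \Diamond \Diamond s. Evaluate φ at each world:
  a (successors {a, d}): φ is true.
  b (successors {f}): φ is true.
  c (successors {a, f}): φ is true.
  d (successors {b, d}): φ is true.
  e (successors {a, e}): φ is true.
  f (successors {b}): φ is true.
For instance, at a:
  At a: \Diamond \Diamond s requires \Diamond s at some successor in {a, d}.
    \Diamond s holds at a, so \Diamond \Diamond s is true at a.
      At a: \Diamond s requires s at some successor in {a, d}.
        s holds at d, so \Diamond s is true at a.
Satisfying worlds: {a, b, c, d, e, f}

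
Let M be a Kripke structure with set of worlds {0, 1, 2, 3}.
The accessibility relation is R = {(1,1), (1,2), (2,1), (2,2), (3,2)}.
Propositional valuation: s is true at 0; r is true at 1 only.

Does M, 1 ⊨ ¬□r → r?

Yes

At 1: ¬□r is true, r is true, so ¬□r → r is true.
  At 1: □r is false, so ¬□r is true.
    At 1: □r requires r at every successor {1, 2}.
      r fails at 2, so □r is false at 1.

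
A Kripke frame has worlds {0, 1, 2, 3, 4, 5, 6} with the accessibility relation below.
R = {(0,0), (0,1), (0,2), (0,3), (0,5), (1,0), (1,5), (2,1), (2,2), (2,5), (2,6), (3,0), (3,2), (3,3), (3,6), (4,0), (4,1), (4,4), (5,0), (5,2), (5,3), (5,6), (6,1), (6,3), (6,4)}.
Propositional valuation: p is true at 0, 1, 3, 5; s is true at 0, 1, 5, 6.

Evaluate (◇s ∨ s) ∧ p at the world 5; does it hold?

Recall that ◇ψ holds at a world iff ψ holds at some accessible world.
At 5: ◇s ∨ s is true, p is true, so (◇s ∨ s) ∧ p is true.
  At 5: ◇s is true, s is true, so ◇s ∨ s is true.
    At 5: ◇s requires s at some successor in {0, 2, 3, 6}.
      s holds at 0, so ◇s is true at 5.

Yes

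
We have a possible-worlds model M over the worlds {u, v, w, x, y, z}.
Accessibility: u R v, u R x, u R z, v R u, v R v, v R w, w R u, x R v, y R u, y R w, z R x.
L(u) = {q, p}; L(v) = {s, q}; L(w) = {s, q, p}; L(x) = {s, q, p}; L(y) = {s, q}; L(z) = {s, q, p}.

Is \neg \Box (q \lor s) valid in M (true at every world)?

Let φ = \neg \Box (q \lor s). Evaluate φ at each world:
  u (successors {v, x, z}): φ is false.
  v (successors {u, v, w}): φ is false.
  w (successors {u}): φ is false.
  x (successors {v}): φ is false.
  y (successors {u, w}): φ is false.
  z (successors {x}): φ is false.
Detail at u (counterexample):
  At u: \Box (q \lor s) is true, so \neg \Box (q \lor s) is false.
    At u: \Box (q \lor s) requires q \lor s at every successor {v, x, z}.
      At v: q \lor s is true.
      At x: q \lor s is true.
      At z: q \lor s is true.
    So \Box (q \lor s) is true at u.

No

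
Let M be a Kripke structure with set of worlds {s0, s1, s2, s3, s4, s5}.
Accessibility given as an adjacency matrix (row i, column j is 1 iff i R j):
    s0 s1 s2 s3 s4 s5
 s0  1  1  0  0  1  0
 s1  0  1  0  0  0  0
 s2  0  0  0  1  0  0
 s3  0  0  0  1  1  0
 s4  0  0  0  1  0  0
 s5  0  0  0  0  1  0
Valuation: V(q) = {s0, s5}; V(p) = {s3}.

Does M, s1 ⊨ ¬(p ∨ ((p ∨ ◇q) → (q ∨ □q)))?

No

At s1: p ∨ ((p ∨ ◇q) → (q ∨ □q)) is true, so ¬(p ∨ ((p ∨ ◇q) → (q ∨ □q))) is false.
  At s1: p is false, (p ∨ ◇q) → (q ∨ □q) is true, so p ∨ ((p ∨ ◇q) → (q ∨ □q)) is true.
    At s1: p ∨ ◇q is false, q ∨ □q is false, so (p ∨ ◇q) → (q ∨ □q) is true.
      At s1: p is false, ◇q is false, so p ∨ ◇q is false.
      At s1: q is false, □q is false, so q ∨ □q is false.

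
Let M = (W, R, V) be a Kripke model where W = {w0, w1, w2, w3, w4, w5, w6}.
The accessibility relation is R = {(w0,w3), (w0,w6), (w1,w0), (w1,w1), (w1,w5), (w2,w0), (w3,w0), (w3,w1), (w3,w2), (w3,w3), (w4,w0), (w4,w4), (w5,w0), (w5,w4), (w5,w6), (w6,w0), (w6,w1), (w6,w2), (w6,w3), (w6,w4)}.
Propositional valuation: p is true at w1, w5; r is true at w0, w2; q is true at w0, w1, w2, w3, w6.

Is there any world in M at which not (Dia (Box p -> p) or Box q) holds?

Let φ = not (Dia (Box p -> p) or Box q). Evaluate φ at each world:
  w0 (successors {w3, w6}): φ is false.
  w1 (successors {w0, w1, w5}): φ is false.
  w2 (successors {w0}): φ is false.
  w3 (successors {w0, w1, w2, w3}): φ is false.
  w4 (successors {w0, w4}): φ is false.
  w5 (successors {w0, w4, w6}): φ is false.
  w6 (successors {w0, w1, w2, w3, w4}): φ is false.
For instance, at w1:
  At w1: Dia (Box p -> p) or Box q is true, so not (Dia (Box p -> p) or Box q) is false.
    At w1: Dia (Box p -> p) is true, Box q is false, so Dia (Box p -> p) or Box q is true.
      At w1: Dia (Box p -> p) requires Box p -> p at some successor in {w0, w1, w5}.
        Box p -> p holds at w0, so Dia (Box p -> p) is true at w1.
      At w1: Box q requires q at every successor {w0, w1, w5}.
        q fails at w5, so Box q is false at w1.

No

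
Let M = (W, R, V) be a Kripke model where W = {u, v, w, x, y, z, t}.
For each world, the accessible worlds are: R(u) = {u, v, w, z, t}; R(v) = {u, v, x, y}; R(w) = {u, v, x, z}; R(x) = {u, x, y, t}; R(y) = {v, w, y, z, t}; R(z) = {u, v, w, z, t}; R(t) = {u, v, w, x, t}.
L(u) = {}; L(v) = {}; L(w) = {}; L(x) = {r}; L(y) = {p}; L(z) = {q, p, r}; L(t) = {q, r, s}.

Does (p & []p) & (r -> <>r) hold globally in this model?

Let φ = (p & []p) & (r -> <>r). Evaluate φ at each world:
  u (successors {u, v, w, z, t}): φ is false.
  v (successors {u, v, x, y}): φ is false.
  w (successors {u, v, x, z}): φ is false.
  x (successors {u, x, y, t}): φ is false.
  y (successors {v, w, y, z, t}): φ is false.
  z (successors {u, v, w, z, t}): φ is false.
  t (successors {u, v, w, x, t}): φ is false.
Detail at u (counterexample):
  At u: p & []p is false, r -> <>r is true, so (p & []p) & (r -> <>r) is false.
    At u: p is false, []p is false, so p & []p is false.
      At u: []p requires p at every successor {u, v, w, z, t}.
        p fails at u, so []p is false at u.
    At u: r is false, <>r is true, so r -> <>r is true.
      At u: <>r requires r at some successor in {u, v, w, z, t}.
        r holds at z, so <>r is true at u.

No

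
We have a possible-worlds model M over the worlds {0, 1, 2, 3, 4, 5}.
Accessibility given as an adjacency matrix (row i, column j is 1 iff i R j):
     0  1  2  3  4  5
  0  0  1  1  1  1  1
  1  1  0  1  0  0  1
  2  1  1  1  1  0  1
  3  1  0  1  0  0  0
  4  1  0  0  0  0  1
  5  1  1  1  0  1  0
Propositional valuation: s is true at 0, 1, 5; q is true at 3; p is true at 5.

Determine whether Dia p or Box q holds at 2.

Yes

Recall that Box ψ holds at a world iff ψ holds at every accessible world, and Dia ψ holds iff ψ holds at some accessible world.
At 2: Dia p is true, Box q is false, so Dia p or Box q is true.
  At 2: Dia p requires p at some successor in {0, 1, 2, 3, 5}.
    p holds at 5, so Dia p is true at 2.
  At 2: Box q requires q at every successor {0, 1, 2, 3, 5}.
    q fails at 0, so Box q is false at 2.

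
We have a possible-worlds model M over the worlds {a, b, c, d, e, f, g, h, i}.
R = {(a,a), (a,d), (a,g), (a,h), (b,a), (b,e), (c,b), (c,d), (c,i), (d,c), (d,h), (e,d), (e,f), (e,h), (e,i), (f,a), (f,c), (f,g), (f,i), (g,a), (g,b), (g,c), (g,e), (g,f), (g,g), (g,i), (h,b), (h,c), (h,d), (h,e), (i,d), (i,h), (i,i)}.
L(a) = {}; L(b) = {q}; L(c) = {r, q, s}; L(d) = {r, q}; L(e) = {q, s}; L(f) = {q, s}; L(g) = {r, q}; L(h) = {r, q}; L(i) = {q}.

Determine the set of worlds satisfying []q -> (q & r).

Let φ = []q -> (q & r). Evaluate φ at each world:
  a (successors {a, d, g, h}): φ is true.
  b (successors {a, e}): φ is true.
  c (successors {b, d, i}): φ is true.
  d (successors {c, h}): φ is true.
  e (successors {d, f, h, i}): φ is false.
  f (successors {a, c, g, i}): φ is true.
  g (successors {a, b, c, e, f, g, i}): φ is true.
  h (successors {b, c, d, e}): φ is true.
  i (successors {d, h, i}): φ is false.
For instance, at i:
  At i: []q is true, q & r is false, so []q -> (q & r) is false.
    At i: []q requires q at every successor {d, h, i}.
      At d: q is true.
      At h: q is true.
      At i: q is true.
    So []q is true at i.
Satisfying worlds: {a, b, c, d, f, g, h}

a, b, c, d, f, g, h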